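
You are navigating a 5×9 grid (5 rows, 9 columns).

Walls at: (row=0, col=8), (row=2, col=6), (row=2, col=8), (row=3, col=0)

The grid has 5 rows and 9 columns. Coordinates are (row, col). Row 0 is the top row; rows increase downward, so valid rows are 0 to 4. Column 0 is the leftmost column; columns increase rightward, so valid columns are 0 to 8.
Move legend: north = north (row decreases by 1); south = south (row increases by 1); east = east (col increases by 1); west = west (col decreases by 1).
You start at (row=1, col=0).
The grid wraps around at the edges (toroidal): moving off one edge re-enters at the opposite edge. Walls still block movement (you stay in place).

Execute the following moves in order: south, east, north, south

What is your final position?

Start: (row=1, col=0)
  south (south): (row=1, col=0) -> (row=2, col=0)
  east (east): (row=2, col=0) -> (row=2, col=1)
  north (north): (row=2, col=1) -> (row=1, col=1)
  south (south): (row=1, col=1) -> (row=2, col=1)
Final: (row=2, col=1)

Answer: Final position: (row=2, col=1)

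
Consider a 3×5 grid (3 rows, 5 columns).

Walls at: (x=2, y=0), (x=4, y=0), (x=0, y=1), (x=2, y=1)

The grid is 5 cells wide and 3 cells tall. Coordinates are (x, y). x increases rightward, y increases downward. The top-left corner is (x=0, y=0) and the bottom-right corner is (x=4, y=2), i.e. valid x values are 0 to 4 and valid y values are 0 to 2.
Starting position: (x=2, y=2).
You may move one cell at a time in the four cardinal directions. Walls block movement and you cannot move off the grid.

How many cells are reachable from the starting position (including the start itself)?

Answer: Reachable cells: 11

Derivation:
BFS flood-fill from (x=2, y=2):
  Distance 0: (x=2, y=2)
  Distance 1: (x=1, y=2), (x=3, y=2)
  Distance 2: (x=1, y=1), (x=3, y=1), (x=0, y=2), (x=4, y=2)
  Distance 3: (x=1, y=0), (x=3, y=0), (x=4, y=1)
  Distance 4: (x=0, y=0)
Total reachable: 11 (grid has 11 open cells total)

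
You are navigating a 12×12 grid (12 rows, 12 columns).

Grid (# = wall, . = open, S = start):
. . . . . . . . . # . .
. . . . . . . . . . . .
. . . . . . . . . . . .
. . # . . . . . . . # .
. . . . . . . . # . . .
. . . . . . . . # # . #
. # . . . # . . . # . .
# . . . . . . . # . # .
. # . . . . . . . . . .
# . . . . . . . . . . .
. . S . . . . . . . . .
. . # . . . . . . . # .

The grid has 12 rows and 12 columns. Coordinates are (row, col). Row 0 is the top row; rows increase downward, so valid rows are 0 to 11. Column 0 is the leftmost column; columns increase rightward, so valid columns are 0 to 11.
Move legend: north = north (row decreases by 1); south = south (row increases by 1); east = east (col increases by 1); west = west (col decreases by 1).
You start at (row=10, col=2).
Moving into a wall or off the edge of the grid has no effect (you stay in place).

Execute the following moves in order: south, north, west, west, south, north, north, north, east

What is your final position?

Start: (row=10, col=2)
  south (south): blocked, stay at (row=10, col=2)
  north (north): (row=10, col=2) -> (row=9, col=2)
  west (west): (row=9, col=2) -> (row=9, col=1)
  west (west): blocked, stay at (row=9, col=1)
  south (south): (row=9, col=1) -> (row=10, col=1)
  north (north): (row=10, col=1) -> (row=9, col=1)
  north (north): blocked, stay at (row=9, col=1)
  north (north): blocked, stay at (row=9, col=1)
  east (east): (row=9, col=1) -> (row=9, col=2)
Final: (row=9, col=2)

Answer: Final position: (row=9, col=2)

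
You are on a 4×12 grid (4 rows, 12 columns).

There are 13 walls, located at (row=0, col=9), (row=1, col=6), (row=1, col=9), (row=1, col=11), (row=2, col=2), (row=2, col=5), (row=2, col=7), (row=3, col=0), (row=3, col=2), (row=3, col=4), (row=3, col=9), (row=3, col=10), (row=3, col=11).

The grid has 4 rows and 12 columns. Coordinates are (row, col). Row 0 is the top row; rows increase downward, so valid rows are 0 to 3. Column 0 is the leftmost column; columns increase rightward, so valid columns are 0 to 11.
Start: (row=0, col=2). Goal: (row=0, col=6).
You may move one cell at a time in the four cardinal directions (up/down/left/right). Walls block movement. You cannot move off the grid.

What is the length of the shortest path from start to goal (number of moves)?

Answer: Shortest path length: 4

Derivation:
BFS from (row=0, col=2) until reaching (row=0, col=6):
  Distance 0: (row=0, col=2)
  Distance 1: (row=0, col=1), (row=0, col=3), (row=1, col=2)
  Distance 2: (row=0, col=0), (row=0, col=4), (row=1, col=1), (row=1, col=3)
  Distance 3: (row=0, col=5), (row=1, col=0), (row=1, col=4), (row=2, col=1), (row=2, col=3)
  Distance 4: (row=0, col=6), (row=1, col=5), (row=2, col=0), (row=2, col=4), (row=3, col=1), (row=3, col=3)  <- goal reached here
One shortest path (4 moves): (row=0, col=2) -> (row=0, col=3) -> (row=0, col=4) -> (row=0, col=5) -> (row=0, col=6)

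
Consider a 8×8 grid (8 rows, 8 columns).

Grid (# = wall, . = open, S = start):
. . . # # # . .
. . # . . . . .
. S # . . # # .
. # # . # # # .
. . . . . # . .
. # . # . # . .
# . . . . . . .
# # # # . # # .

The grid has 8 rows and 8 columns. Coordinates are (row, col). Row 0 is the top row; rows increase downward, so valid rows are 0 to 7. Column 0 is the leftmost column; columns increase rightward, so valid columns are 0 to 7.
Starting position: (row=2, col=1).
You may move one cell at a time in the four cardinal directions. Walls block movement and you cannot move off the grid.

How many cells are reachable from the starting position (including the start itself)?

BFS flood-fill from (row=2, col=1):
  Distance 0: (row=2, col=1)
  Distance 1: (row=1, col=1), (row=2, col=0)
  Distance 2: (row=0, col=1), (row=1, col=0), (row=3, col=0)
  Distance 3: (row=0, col=0), (row=0, col=2), (row=4, col=0)
  Distance 4: (row=4, col=1), (row=5, col=0)
  Distance 5: (row=4, col=2)
  Distance 6: (row=4, col=3), (row=5, col=2)
  Distance 7: (row=3, col=3), (row=4, col=4), (row=6, col=2)
  Distance 8: (row=2, col=3), (row=5, col=4), (row=6, col=1), (row=6, col=3)
  Distance 9: (row=1, col=3), (row=2, col=4), (row=6, col=4)
  Distance 10: (row=1, col=4), (row=6, col=5), (row=7, col=4)
  Distance 11: (row=1, col=5), (row=6, col=6)
  Distance 12: (row=1, col=6), (row=5, col=6), (row=6, col=7)
  Distance 13: (row=0, col=6), (row=1, col=7), (row=4, col=6), (row=5, col=7), (row=7, col=7)
  Distance 14: (row=0, col=7), (row=2, col=7), (row=4, col=7)
  Distance 15: (row=3, col=7)
Total reachable: 41 (grid has 41 open cells total)

Answer: Reachable cells: 41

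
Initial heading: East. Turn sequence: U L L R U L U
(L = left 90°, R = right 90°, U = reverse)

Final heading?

Start: East
  U (U-turn (180°)) -> West
  L (left (90° counter-clockwise)) -> South
  L (left (90° counter-clockwise)) -> East
  R (right (90° clockwise)) -> South
  U (U-turn (180°)) -> North
  L (left (90° counter-clockwise)) -> West
  U (U-turn (180°)) -> East
Final: East

Answer: Final heading: East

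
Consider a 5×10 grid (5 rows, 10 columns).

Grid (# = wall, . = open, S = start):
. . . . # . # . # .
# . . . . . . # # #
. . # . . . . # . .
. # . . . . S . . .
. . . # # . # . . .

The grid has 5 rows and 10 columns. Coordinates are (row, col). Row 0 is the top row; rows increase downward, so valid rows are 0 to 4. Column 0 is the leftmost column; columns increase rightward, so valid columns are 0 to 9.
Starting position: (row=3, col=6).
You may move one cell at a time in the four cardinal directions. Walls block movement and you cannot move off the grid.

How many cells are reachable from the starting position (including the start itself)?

BFS flood-fill from (row=3, col=6):
  Distance 0: (row=3, col=6)
  Distance 1: (row=2, col=6), (row=3, col=5), (row=3, col=7)
  Distance 2: (row=1, col=6), (row=2, col=5), (row=3, col=4), (row=3, col=8), (row=4, col=5), (row=4, col=7)
  Distance 3: (row=1, col=5), (row=2, col=4), (row=2, col=8), (row=3, col=3), (row=3, col=9), (row=4, col=8)
  Distance 4: (row=0, col=5), (row=1, col=4), (row=2, col=3), (row=2, col=9), (row=3, col=2), (row=4, col=9)
  Distance 5: (row=1, col=3), (row=4, col=2)
  Distance 6: (row=0, col=3), (row=1, col=2), (row=4, col=1)
  Distance 7: (row=0, col=2), (row=1, col=1), (row=4, col=0)
  Distance 8: (row=0, col=1), (row=2, col=1), (row=3, col=0)
  Distance 9: (row=0, col=0), (row=2, col=0)
Total reachable: 35 (grid has 37 open cells total)

Answer: Reachable cells: 35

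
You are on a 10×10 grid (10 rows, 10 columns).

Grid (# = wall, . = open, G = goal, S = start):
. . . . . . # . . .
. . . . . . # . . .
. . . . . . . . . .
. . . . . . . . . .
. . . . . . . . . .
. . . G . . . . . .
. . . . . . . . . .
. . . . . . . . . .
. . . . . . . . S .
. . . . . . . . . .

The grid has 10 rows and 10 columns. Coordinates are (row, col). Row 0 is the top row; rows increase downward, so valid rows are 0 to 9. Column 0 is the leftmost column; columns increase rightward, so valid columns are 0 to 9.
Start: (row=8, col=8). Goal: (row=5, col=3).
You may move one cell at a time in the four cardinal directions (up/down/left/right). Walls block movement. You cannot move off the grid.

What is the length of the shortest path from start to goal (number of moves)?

Answer: Shortest path length: 8

Derivation:
BFS from (row=8, col=8) until reaching (row=5, col=3):
  Distance 0: (row=8, col=8)
  Distance 1: (row=7, col=8), (row=8, col=7), (row=8, col=9), (row=9, col=8)
  Distance 2: (row=6, col=8), (row=7, col=7), (row=7, col=9), (row=8, col=6), (row=9, col=7), (row=9, col=9)
  Distance 3: (row=5, col=8), (row=6, col=7), (row=6, col=9), (row=7, col=6), (row=8, col=5), (row=9, col=6)
  Distance 4: (row=4, col=8), (row=5, col=7), (row=5, col=9), (row=6, col=6), (row=7, col=5), (row=8, col=4), (row=9, col=5)
  Distance 5: (row=3, col=8), (row=4, col=7), (row=4, col=9), (row=5, col=6), (row=6, col=5), (row=7, col=4), (row=8, col=3), (row=9, col=4)
  Distance 6: (row=2, col=8), (row=3, col=7), (row=3, col=9), (row=4, col=6), (row=5, col=5), (row=6, col=4), (row=7, col=3), (row=8, col=2), (row=9, col=3)
  Distance 7: (row=1, col=8), (row=2, col=7), (row=2, col=9), (row=3, col=6), (row=4, col=5), (row=5, col=4), (row=6, col=3), (row=7, col=2), (row=8, col=1), (row=9, col=2)
  Distance 8: (row=0, col=8), (row=1, col=7), (row=1, col=9), (row=2, col=6), (row=3, col=5), (row=4, col=4), (row=5, col=3), (row=6, col=2), (row=7, col=1), (row=8, col=0), (row=9, col=1)  <- goal reached here
One shortest path (8 moves): (row=8, col=8) -> (row=8, col=7) -> (row=8, col=6) -> (row=8, col=5) -> (row=8, col=4) -> (row=8, col=3) -> (row=7, col=3) -> (row=6, col=3) -> (row=5, col=3)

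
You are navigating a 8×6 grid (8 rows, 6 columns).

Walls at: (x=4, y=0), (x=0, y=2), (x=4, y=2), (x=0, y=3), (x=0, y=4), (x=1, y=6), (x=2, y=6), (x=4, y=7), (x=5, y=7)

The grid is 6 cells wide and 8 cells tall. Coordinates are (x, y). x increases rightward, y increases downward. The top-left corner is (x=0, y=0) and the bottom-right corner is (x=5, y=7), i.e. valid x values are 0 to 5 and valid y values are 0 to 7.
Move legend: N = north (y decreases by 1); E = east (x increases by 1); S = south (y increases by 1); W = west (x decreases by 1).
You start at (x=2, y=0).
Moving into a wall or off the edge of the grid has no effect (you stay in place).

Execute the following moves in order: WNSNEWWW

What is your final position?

Start: (x=2, y=0)
  W (west): (x=2, y=0) -> (x=1, y=0)
  N (north): blocked, stay at (x=1, y=0)
  S (south): (x=1, y=0) -> (x=1, y=1)
  N (north): (x=1, y=1) -> (x=1, y=0)
  E (east): (x=1, y=0) -> (x=2, y=0)
  W (west): (x=2, y=0) -> (x=1, y=0)
  W (west): (x=1, y=0) -> (x=0, y=0)
  W (west): blocked, stay at (x=0, y=0)
Final: (x=0, y=0)

Answer: Final position: (x=0, y=0)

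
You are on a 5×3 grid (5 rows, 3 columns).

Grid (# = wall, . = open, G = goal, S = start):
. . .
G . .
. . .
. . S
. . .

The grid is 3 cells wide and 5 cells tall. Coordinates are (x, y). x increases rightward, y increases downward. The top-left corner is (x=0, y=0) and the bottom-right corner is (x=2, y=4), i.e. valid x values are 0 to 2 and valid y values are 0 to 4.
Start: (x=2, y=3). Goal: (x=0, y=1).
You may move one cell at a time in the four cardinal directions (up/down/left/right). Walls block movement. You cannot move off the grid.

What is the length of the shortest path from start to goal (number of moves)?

BFS from (x=2, y=3) until reaching (x=0, y=1):
  Distance 0: (x=2, y=3)
  Distance 1: (x=2, y=2), (x=1, y=3), (x=2, y=4)
  Distance 2: (x=2, y=1), (x=1, y=2), (x=0, y=3), (x=1, y=4)
  Distance 3: (x=2, y=0), (x=1, y=1), (x=0, y=2), (x=0, y=4)
  Distance 4: (x=1, y=0), (x=0, y=1)  <- goal reached here
One shortest path (4 moves): (x=2, y=3) -> (x=1, y=3) -> (x=0, y=3) -> (x=0, y=2) -> (x=0, y=1)

Answer: Shortest path length: 4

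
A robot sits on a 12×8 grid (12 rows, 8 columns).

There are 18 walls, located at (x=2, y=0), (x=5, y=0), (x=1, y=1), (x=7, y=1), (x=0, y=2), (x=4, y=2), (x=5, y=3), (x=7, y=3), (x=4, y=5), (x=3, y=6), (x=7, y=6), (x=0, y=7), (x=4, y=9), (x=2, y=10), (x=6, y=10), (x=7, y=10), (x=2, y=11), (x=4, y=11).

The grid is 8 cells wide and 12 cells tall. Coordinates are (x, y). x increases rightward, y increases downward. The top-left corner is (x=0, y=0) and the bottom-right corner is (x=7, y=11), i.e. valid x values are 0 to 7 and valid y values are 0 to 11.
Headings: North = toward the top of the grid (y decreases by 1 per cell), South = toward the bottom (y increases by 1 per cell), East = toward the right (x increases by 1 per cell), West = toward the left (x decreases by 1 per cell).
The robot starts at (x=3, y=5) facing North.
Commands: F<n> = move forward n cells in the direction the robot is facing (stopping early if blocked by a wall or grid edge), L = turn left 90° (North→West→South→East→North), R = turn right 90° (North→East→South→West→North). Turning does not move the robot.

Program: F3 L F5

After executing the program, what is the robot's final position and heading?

Answer: Final position: (x=1, y=2), facing West

Derivation:
Start: (x=3, y=5), facing North
  F3: move forward 3, now at (x=3, y=2)
  L: turn left, now facing West
  F5: move forward 2/5 (blocked), now at (x=1, y=2)
Final: (x=1, y=2), facing West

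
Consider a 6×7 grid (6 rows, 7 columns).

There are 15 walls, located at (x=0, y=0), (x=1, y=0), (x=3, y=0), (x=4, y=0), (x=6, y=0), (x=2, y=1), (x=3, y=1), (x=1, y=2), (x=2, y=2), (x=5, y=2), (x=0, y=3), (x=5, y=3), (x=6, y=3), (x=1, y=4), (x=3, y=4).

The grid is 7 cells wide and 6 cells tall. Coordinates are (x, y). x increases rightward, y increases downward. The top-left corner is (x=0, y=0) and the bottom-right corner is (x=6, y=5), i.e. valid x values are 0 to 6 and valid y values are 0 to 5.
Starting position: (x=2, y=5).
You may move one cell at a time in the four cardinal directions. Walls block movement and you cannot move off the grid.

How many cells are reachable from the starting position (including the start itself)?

BFS flood-fill from (x=2, y=5):
  Distance 0: (x=2, y=5)
  Distance 1: (x=2, y=4), (x=1, y=5), (x=3, y=5)
  Distance 2: (x=2, y=3), (x=0, y=5), (x=4, y=5)
  Distance 3: (x=1, y=3), (x=3, y=3), (x=0, y=4), (x=4, y=4), (x=5, y=5)
  Distance 4: (x=3, y=2), (x=4, y=3), (x=5, y=4), (x=6, y=5)
  Distance 5: (x=4, y=2), (x=6, y=4)
  Distance 6: (x=4, y=1)
  Distance 7: (x=5, y=1)
  Distance 8: (x=5, y=0), (x=6, y=1)
  Distance 9: (x=6, y=2)
Total reachable: 23 (grid has 27 open cells total)

Answer: Reachable cells: 23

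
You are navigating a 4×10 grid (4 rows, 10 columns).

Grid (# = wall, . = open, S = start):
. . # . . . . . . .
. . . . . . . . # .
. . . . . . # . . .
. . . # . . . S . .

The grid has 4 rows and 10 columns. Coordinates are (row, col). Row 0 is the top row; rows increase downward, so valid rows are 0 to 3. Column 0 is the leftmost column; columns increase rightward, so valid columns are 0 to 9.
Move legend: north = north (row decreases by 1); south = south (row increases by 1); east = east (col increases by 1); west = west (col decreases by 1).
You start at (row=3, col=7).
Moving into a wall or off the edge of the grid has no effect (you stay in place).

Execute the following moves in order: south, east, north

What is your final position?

Answer: Final position: (row=2, col=8)

Derivation:
Start: (row=3, col=7)
  south (south): blocked, stay at (row=3, col=7)
  east (east): (row=3, col=7) -> (row=3, col=8)
  north (north): (row=3, col=8) -> (row=2, col=8)
Final: (row=2, col=8)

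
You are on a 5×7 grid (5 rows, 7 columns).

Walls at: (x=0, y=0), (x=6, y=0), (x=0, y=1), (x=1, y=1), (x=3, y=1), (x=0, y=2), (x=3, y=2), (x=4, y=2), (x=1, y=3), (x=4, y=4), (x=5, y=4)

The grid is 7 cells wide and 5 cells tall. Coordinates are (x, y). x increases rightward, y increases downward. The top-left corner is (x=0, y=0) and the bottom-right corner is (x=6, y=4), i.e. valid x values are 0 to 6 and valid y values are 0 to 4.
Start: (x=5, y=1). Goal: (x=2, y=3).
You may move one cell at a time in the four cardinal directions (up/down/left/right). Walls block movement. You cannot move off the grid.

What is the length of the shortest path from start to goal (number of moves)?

BFS from (x=5, y=1) until reaching (x=2, y=3):
  Distance 0: (x=5, y=1)
  Distance 1: (x=5, y=0), (x=4, y=1), (x=6, y=1), (x=5, y=2)
  Distance 2: (x=4, y=0), (x=6, y=2), (x=5, y=3)
  Distance 3: (x=3, y=0), (x=4, y=3), (x=6, y=3)
  Distance 4: (x=2, y=0), (x=3, y=3), (x=6, y=4)
  Distance 5: (x=1, y=0), (x=2, y=1), (x=2, y=3), (x=3, y=4)  <- goal reached here
One shortest path (5 moves): (x=5, y=1) -> (x=5, y=2) -> (x=5, y=3) -> (x=4, y=3) -> (x=3, y=3) -> (x=2, y=3)

Answer: Shortest path length: 5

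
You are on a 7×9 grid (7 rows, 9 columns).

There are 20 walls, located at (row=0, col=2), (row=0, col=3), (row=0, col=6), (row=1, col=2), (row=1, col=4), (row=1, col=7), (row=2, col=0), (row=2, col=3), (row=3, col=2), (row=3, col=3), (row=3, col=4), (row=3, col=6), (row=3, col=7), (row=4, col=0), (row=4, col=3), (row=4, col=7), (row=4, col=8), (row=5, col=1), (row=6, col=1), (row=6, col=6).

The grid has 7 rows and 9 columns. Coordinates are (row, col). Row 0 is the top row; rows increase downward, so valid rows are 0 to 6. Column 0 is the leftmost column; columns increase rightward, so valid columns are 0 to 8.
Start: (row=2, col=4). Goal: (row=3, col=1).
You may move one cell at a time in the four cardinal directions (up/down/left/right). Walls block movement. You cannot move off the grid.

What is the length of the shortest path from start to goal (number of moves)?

Answer: Shortest path length: 10

Derivation:
BFS from (row=2, col=4) until reaching (row=3, col=1):
  Distance 0: (row=2, col=4)
  Distance 1: (row=2, col=5)
  Distance 2: (row=1, col=5), (row=2, col=6), (row=3, col=5)
  Distance 3: (row=0, col=5), (row=1, col=6), (row=2, col=7), (row=4, col=5)
  Distance 4: (row=0, col=4), (row=2, col=8), (row=4, col=4), (row=4, col=6), (row=5, col=5)
  Distance 5: (row=1, col=8), (row=3, col=8), (row=5, col=4), (row=5, col=6), (row=6, col=5)
  Distance 6: (row=0, col=8), (row=5, col=3), (row=5, col=7), (row=6, col=4)
  Distance 7: (row=0, col=7), (row=5, col=2), (row=5, col=8), (row=6, col=3), (row=6, col=7)
  Distance 8: (row=4, col=2), (row=6, col=2), (row=6, col=8)
  Distance 9: (row=4, col=1)
  Distance 10: (row=3, col=1)  <- goal reached here
One shortest path (10 moves): (row=2, col=4) -> (row=2, col=5) -> (row=3, col=5) -> (row=4, col=5) -> (row=4, col=4) -> (row=5, col=4) -> (row=5, col=3) -> (row=5, col=2) -> (row=4, col=2) -> (row=4, col=1) -> (row=3, col=1)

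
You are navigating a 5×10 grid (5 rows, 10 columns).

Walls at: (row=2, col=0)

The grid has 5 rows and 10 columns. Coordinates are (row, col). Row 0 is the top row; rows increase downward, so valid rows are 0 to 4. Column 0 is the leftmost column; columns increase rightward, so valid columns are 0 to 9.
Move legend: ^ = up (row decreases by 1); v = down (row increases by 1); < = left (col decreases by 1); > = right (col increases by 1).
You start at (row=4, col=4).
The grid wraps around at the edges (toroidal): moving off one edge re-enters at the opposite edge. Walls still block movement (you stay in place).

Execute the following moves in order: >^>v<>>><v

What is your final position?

Start: (row=4, col=4)
  > (right): (row=4, col=4) -> (row=4, col=5)
  ^ (up): (row=4, col=5) -> (row=3, col=5)
  > (right): (row=3, col=5) -> (row=3, col=6)
  v (down): (row=3, col=6) -> (row=4, col=6)
  < (left): (row=4, col=6) -> (row=4, col=5)
  > (right): (row=4, col=5) -> (row=4, col=6)
  > (right): (row=4, col=6) -> (row=4, col=7)
  > (right): (row=4, col=7) -> (row=4, col=8)
  < (left): (row=4, col=8) -> (row=4, col=7)
  v (down): (row=4, col=7) -> (row=0, col=7)
Final: (row=0, col=7)

Answer: Final position: (row=0, col=7)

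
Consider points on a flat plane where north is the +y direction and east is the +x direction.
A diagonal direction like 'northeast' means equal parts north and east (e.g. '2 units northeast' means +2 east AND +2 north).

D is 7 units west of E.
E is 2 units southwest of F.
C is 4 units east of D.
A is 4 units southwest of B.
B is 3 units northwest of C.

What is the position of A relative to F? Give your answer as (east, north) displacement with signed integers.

Place F at the origin (east=0, north=0).
  E is 2 units southwest of F: delta (east=-2, north=-2); E at (east=-2, north=-2).
  D is 7 units west of E: delta (east=-7, north=+0); D at (east=-9, north=-2).
  C is 4 units east of D: delta (east=+4, north=+0); C at (east=-5, north=-2).
  B is 3 units northwest of C: delta (east=-3, north=+3); B at (east=-8, north=1).
  A is 4 units southwest of B: delta (east=-4, north=-4); A at (east=-12, north=-3).
Therefore A relative to F: (east=-12, north=-3).

Answer: A is at (east=-12, north=-3) relative to F.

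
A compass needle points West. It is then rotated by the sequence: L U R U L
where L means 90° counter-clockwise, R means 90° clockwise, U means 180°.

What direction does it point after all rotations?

Answer: Final heading: South

Derivation:
Start: West
  L (left (90° counter-clockwise)) -> South
  U (U-turn (180°)) -> North
  R (right (90° clockwise)) -> East
  U (U-turn (180°)) -> West
  L (left (90° counter-clockwise)) -> South
Final: South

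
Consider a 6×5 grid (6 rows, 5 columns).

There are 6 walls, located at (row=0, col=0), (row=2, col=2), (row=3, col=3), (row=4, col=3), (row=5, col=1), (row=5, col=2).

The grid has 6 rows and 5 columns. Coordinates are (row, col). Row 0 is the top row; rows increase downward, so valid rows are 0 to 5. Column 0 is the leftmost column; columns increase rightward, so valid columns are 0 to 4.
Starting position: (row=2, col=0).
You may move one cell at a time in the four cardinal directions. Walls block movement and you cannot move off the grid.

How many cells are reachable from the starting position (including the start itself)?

Answer: Reachable cells: 24

Derivation:
BFS flood-fill from (row=2, col=0):
  Distance 0: (row=2, col=0)
  Distance 1: (row=1, col=0), (row=2, col=1), (row=3, col=0)
  Distance 2: (row=1, col=1), (row=3, col=1), (row=4, col=0)
  Distance 3: (row=0, col=1), (row=1, col=2), (row=3, col=2), (row=4, col=1), (row=5, col=0)
  Distance 4: (row=0, col=2), (row=1, col=3), (row=4, col=2)
  Distance 5: (row=0, col=3), (row=1, col=4), (row=2, col=3)
  Distance 6: (row=0, col=4), (row=2, col=4)
  Distance 7: (row=3, col=4)
  Distance 8: (row=4, col=4)
  Distance 9: (row=5, col=4)
  Distance 10: (row=5, col=3)
Total reachable: 24 (grid has 24 open cells total)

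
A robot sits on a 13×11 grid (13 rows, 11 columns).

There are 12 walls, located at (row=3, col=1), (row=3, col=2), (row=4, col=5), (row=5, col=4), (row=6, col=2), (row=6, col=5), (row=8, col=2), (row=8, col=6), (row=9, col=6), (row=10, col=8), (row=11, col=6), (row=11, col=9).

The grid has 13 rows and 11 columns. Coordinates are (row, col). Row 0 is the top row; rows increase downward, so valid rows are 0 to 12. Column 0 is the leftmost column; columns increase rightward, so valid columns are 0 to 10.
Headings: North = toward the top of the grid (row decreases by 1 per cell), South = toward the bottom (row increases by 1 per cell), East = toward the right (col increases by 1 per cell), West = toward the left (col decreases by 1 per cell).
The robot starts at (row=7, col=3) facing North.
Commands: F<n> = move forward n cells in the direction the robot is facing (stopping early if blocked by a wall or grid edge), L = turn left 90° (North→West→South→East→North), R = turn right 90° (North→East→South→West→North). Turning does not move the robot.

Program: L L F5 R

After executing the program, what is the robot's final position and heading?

Answer: Final position: (row=12, col=3), facing West

Derivation:
Start: (row=7, col=3), facing North
  L: turn left, now facing West
  L: turn left, now facing South
  F5: move forward 5, now at (row=12, col=3)
  R: turn right, now facing West
Final: (row=12, col=3), facing West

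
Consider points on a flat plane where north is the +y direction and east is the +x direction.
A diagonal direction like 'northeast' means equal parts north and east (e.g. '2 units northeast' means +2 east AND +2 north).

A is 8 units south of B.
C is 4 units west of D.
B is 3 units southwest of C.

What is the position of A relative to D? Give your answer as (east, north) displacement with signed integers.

Place D at the origin (east=0, north=0).
  C is 4 units west of D: delta (east=-4, north=+0); C at (east=-4, north=0).
  B is 3 units southwest of C: delta (east=-3, north=-3); B at (east=-7, north=-3).
  A is 8 units south of B: delta (east=+0, north=-8); A at (east=-7, north=-11).
Therefore A relative to D: (east=-7, north=-11).

Answer: A is at (east=-7, north=-11) relative to D.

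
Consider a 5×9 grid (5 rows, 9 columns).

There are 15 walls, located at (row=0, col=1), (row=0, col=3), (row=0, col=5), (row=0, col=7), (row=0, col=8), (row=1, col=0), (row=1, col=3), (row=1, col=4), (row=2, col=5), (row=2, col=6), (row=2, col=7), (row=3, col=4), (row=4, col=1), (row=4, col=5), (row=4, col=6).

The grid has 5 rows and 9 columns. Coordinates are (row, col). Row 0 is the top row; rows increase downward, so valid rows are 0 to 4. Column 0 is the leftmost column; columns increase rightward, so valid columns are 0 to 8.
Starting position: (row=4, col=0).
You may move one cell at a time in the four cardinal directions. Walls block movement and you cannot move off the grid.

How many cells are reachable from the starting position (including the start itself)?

Answer: Reachable cells: 16

Derivation:
BFS flood-fill from (row=4, col=0):
  Distance 0: (row=4, col=0)
  Distance 1: (row=3, col=0)
  Distance 2: (row=2, col=0), (row=3, col=1)
  Distance 3: (row=2, col=1), (row=3, col=2)
  Distance 4: (row=1, col=1), (row=2, col=2), (row=3, col=3), (row=4, col=2)
  Distance 5: (row=1, col=2), (row=2, col=3), (row=4, col=3)
  Distance 6: (row=0, col=2), (row=2, col=4), (row=4, col=4)
Total reachable: 16 (grid has 30 open cells total)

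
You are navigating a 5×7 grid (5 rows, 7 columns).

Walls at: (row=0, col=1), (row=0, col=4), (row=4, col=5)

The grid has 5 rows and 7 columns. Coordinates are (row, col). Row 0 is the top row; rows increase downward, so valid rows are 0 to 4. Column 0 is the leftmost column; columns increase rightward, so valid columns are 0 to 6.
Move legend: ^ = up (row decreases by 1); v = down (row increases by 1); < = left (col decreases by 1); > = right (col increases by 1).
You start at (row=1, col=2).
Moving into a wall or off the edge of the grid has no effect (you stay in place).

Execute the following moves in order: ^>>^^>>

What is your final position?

Answer: Final position: (row=0, col=3)

Derivation:
Start: (row=1, col=2)
  ^ (up): (row=1, col=2) -> (row=0, col=2)
  > (right): (row=0, col=2) -> (row=0, col=3)
  > (right): blocked, stay at (row=0, col=3)
  ^ (up): blocked, stay at (row=0, col=3)
  ^ (up): blocked, stay at (row=0, col=3)
  > (right): blocked, stay at (row=0, col=3)
  > (right): blocked, stay at (row=0, col=3)
Final: (row=0, col=3)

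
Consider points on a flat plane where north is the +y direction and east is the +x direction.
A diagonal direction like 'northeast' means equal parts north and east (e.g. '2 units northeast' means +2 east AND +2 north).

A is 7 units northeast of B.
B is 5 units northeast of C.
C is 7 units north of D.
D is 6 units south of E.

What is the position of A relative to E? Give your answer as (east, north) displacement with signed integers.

Place E at the origin (east=0, north=0).
  D is 6 units south of E: delta (east=+0, north=-6); D at (east=0, north=-6).
  C is 7 units north of D: delta (east=+0, north=+7); C at (east=0, north=1).
  B is 5 units northeast of C: delta (east=+5, north=+5); B at (east=5, north=6).
  A is 7 units northeast of B: delta (east=+7, north=+7); A at (east=12, north=13).
Therefore A relative to E: (east=12, north=13).

Answer: A is at (east=12, north=13) relative to E.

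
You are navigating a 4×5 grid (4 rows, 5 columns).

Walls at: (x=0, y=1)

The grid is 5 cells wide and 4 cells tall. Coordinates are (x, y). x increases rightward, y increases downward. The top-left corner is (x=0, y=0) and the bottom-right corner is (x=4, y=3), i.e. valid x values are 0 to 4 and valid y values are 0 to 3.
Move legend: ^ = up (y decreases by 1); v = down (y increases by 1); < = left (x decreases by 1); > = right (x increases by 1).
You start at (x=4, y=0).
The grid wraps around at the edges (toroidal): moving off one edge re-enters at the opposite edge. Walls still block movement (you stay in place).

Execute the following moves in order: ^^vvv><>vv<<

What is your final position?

Answer: Final position: (x=2, y=3)

Derivation:
Start: (x=4, y=0)
  ^ (up): (x=4, y=0) -> (x=4, y=3)
  ^ (up): (x=4, y=3) -> (x=4, y=2)
  v (down): (x=4, y=2) -> (x=4, y=3)
  v (down): (x=4, y=3) -> (x=4, y=0)
  v (down): (x=4, y=0) -> (x=4, y=1)
  > (right): blocked, stay at (x=4, y=1)
  < (left): (x=4, y=1) -> (x=3, y=1)
  > (right): (x=3, y=1) -> (x=4, y=1)
  v (down): (x=4, y=1) -> (x=4, y=2)
  v (down): (x=4, y=2) -> (x=4, y=3)
  < (left): (x=4, y=3) -> (x=3, y=3)
  < (left): (x=3, y=3) -> (x=2, y=3)
Final: (x=2, y=3)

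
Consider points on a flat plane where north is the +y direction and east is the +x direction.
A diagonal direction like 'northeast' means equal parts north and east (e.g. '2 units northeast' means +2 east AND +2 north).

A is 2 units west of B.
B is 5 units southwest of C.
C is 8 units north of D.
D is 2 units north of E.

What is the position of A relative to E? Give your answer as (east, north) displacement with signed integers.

Answer: A is at (east=-7, north=5) relative to E.

Derivation:
Place E at the origin (east=0, north=0).
  D is 2 units north of E: delta (east=+0, north=+2); D at (east=0, north=2).
  C is 8 units north of D: delta (east=+0, north=+8); C at (east=0, north=10).
  B is 5 units southwest of C: delta (east=-5, north=-5); B at (east=-5, north=5).
  A is 2 units west of B: delta (east=-2, north=+0); A at (east=-7, north=5).
Therefore A relative to E: (east=-7, north=5).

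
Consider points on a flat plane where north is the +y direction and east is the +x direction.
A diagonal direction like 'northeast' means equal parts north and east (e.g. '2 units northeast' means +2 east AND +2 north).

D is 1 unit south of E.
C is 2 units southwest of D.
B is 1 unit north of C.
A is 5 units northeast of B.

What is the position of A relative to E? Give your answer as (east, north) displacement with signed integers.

Answer: A is at (east=3, north=3) relative to E.

Derivation:
Place E at the origin (east=0, north=0).
  D is 1 unit south of E: delta (east=+0, north=-1); D at (east=0, north=-1).
  C is 2 units southwest of D: delta (east=-2, north=-2); C at (east=-2, north=-3).
  B is 1 unit north of C: delta (east=+0, north=+1); B at (east=-2, north=-2).
  A is 5 units northeast of B: delta (east=+5, north=+5); A at (east=3, north=3).
Therefore A relative to E: (east=3, north=3).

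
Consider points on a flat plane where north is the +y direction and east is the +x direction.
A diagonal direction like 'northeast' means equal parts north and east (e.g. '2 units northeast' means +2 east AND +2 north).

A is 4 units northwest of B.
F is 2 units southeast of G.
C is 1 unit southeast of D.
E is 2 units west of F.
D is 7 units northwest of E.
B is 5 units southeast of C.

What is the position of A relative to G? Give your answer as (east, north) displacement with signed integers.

Place G at the origin (east=0, north=0).
  F is 2 units southeast of G: delta (east=+2, north=-2); F at (east=2, north=-2).
  E is 2 units west of F: delta (east=-2, north=+0); E at (east=0, north=-2).
  D is 7 units northwest of E: delta (east=-7, north=+7); D at (east=-7, north=5).
  C is 1 unit southeast of D: delta (east=+1, north=-1); C at (east=-6, north=4).
  B is 5 units southeast of C: delta (east=+5, north=-5); B at (east=-1, north=-1).
  A is 4 units northwest of B: delta (east=-4, north=+4); A at (east=-5, north=3).
Therefore A relative to G: (east=-5, north=3).

Answer: A is at (east=-5, north=3) relative to G.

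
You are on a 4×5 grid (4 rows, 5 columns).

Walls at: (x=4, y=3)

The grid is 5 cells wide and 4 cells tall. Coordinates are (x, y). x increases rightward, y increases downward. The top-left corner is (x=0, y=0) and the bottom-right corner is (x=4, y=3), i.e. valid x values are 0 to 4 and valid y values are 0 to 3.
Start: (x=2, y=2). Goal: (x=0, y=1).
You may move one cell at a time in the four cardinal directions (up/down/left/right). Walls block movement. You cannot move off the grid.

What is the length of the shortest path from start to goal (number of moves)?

BFS from (x=2, y=2) until reaching (x=0, y=1):
  Distance 0: (x=2, y=2)
  Distance 1: (x=2, y=1), (x=1, y=2), (x=3, y=2), (x=2, y=3)
  Distance 2: (x=2, y=0), (x=1, y=1), (x=3, y=1), (x=0, y=2), (x=4, y=2), (x=1, y=3), (x=3, y=3)
  Distance 3: (x=1, y=0), (x=3, y=0), (x=0, y=1), (x=4, y=1), (x=0, y=3)  <- goal reached here
One shortest path (3 moves): (x=2, y=2) -> (x=1, y=2) -> (x=0, y=2) -> (x=0, y=1)

Answer: Shortest path length: 3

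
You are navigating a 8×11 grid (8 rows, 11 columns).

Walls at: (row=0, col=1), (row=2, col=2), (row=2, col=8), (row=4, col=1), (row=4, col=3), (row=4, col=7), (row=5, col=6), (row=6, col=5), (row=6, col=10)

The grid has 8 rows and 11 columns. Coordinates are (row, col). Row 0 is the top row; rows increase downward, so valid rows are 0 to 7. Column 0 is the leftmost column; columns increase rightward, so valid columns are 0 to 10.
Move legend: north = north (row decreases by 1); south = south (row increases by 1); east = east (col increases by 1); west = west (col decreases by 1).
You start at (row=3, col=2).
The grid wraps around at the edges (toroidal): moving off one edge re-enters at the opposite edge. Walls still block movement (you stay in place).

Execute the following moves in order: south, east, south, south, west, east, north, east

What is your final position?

Start: (row=3, col=2)
  south (south): (row=3, col=2) -> (row=4, col=2)
  east (east): blocked, stay at (row=4, col=2)
  south (south): (row=4, col=2) -> (row=5, col=2)
  south (south): (row=5, col=2) -> (row=6, col=2)
  west (west): (row=6, col=2) -> (row=6, col=1)
  east (east): (row=6, col=1) -> (row=6, col=2)
  north (north): (row=6, col=2) -> (row=5, col=2)
  east (east): (row=5, col=2) -> (row=5, col=3)
Final: (row=5, col=3)

Answer: Final position: (row=5, col=3)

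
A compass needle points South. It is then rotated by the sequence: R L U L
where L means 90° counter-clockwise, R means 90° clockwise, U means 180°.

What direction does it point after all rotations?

Start: South
  R (right (90° clockwise)) -> West
  L (left (90° counter-clockwise)) -> South
  U (U-turn (180°)) -> North
  L (left (90° counter-clockwise)) -> West
Final: West

Answer: Final heading: West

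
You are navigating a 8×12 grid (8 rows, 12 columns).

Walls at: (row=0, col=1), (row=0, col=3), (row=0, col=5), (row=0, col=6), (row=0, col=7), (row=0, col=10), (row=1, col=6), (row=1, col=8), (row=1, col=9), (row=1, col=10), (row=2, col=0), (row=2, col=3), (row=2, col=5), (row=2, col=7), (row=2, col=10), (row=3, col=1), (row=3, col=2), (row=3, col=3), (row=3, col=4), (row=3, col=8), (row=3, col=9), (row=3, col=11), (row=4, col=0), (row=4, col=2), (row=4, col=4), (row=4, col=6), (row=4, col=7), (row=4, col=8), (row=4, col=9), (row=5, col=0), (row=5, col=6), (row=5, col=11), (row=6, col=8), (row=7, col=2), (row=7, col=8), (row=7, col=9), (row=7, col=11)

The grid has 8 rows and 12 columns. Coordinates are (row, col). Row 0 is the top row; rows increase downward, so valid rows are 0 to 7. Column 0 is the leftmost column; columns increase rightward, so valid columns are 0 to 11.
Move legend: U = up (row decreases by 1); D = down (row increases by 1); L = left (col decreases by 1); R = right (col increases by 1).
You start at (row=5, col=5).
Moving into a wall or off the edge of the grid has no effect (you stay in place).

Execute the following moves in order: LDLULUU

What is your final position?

Answer: Final position: (row=5, col=2)

Derivation:
Start: (row=5, col=5)
  L (left): (row=5, col=5) -> (row=5, col=4)
  D (down): (row=5, col=4) -> (row=6, col=4)
  L (left): (row=6, col=4) -> (row=6, col=3)
  U (up): (row=6, col=3) -> (row=5, col=3)
  L (left): (row=5, col=3) -> (row=5, col=2)
  U (up): blocked, stay at (row=5, col=2)
  U (up): blocked, stay at (row=5, col=2)
Final: (row=5, col=2)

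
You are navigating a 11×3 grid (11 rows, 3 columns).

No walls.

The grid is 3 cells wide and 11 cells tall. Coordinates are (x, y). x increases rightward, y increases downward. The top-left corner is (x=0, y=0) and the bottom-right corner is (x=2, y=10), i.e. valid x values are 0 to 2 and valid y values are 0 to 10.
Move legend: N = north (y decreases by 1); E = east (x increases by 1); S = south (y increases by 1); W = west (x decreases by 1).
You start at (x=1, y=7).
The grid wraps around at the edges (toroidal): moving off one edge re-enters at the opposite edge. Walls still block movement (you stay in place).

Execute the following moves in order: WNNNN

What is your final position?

Start: (x=1, y=7)
  W (west): (x=1, y=7) -> (x=0, y=7)
  N (north): (x=0, y=7) -> (x=0, y=6)
  N (north): (x=0, y=6) -> (x=0, y=5)
  N (north): (x=0, y=5) -> (x=0, y=4)
  N (north): (x=0, y=4) -> (x=0, y=3)
Final: (x=0, y=3)

Answer: Final position: (x=0, y=3)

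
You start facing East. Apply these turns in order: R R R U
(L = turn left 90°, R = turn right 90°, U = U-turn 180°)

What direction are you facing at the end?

Answer: Final heading: South

Derivation:
Start: East
  R (right (90° clockwise)) -> South
  R (right (90° clockwise)) -> West
  R (right (90° clockwise)) -> North
  U (U-turn (180°)) -> South
Final: South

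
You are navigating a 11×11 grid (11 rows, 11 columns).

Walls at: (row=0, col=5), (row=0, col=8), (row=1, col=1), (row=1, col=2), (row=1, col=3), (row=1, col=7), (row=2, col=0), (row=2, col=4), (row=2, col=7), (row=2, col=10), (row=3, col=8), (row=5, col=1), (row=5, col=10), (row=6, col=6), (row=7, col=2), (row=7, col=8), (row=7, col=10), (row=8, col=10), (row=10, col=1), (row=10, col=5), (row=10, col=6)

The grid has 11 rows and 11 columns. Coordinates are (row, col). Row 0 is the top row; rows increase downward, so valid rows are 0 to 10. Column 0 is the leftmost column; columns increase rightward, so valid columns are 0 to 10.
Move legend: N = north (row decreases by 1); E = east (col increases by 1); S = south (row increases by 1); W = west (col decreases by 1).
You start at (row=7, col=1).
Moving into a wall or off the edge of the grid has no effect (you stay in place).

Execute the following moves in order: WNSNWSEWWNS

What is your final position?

Start: (row=7, col=1)
  W (west): (row=7, col=1) -> (row=7, col=0)
  N (north): (row=7, col=0) -> (row=6, col=0)
  S (south): (row=6, col=0) -> (row=7, col=0)
  N (north): (row=7, col=0) -> (row=6, col=0)
  W (west): blocked, stay at (row=6, col=0)
  S (south): (row=6, col=0) -> (row=7, col=0)
  E (east): (row=7, col=0) -> (row=7, col=1)
  W (west): (row=7, col=1) -> (row=7, col=0)
  W (west): blocked, stay at (row=7, col=0)
  N (north): (row=7, col=0) -> (row=6, col=0)
  S (south): (row=6, col=0) -> (row=7, col=0)
Final: (row=7, col=0)

Answer: Final position: (row=7, col=0)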